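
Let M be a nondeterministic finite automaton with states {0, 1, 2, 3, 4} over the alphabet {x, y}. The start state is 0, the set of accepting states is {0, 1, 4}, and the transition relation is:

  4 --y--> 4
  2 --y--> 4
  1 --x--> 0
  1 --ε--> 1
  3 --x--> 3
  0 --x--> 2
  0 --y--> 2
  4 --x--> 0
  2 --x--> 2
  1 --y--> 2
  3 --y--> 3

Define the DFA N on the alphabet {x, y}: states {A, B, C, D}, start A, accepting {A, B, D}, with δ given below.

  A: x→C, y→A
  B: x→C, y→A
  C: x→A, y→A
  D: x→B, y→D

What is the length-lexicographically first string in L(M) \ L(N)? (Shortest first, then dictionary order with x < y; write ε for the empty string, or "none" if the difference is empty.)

The string xyx is accepted by M but not by N.
No shorter string lies in the difference, and xyx is the lexicographically first length-3 string in L(M) \ L(N).

xyx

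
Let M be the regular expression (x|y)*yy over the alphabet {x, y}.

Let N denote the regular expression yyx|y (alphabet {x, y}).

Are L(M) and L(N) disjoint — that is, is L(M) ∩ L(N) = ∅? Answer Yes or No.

Converting the expression M to a DFA (subset construction, then merging equivalent states) gives the minimal DFA with states {m0, m1, m2}, start state m0, accepting states {m2} and transitions m0: x→m0, y→m1; m1: x→m0, y→m2; m2: x→m0, y→m2.
Converting the expression N to a DFA (subset construction, then merging equivalent states) gives the minimal DFA with states {n0, n1, n2, n3, n4}, start state n0, accepting states {n2, n4} and transitions n0: x→n1, y→n2; n1: x→n1, y→n1; n2: x→n1, y→n3; n3: x→n4, y→n1; n4: x→n1, y→n1.
Exploring the product automaton M × N from the start pair (m0, n0), following both machines on each input symbol, reaches 7 state pairs: (m0, n0), (m0, n1), (m1, n2), (m1, n1), (m2, n3), (m2, n1), (m0, n4).
M accepts in {m2} and N accepts in {n2, n4}; no reachable pair has both components accepting, so no string drives both machines to acceptance simultaneously and L(M) ∩ L(N) = ∅.
So no string is accepted by both, and the intersection is empty.

Yes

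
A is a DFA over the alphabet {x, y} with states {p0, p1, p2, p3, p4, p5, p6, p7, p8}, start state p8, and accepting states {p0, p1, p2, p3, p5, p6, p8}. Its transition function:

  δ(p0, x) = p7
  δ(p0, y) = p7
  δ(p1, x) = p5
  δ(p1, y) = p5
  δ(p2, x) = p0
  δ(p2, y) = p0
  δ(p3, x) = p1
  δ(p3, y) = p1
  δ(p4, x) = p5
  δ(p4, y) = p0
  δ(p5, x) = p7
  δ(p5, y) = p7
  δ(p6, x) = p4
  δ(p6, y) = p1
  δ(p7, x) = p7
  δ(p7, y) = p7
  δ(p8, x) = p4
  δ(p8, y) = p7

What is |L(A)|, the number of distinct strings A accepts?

The useful subgraph on states {p0, p4, p5, p8} is acyclic, so L(A) is finite; the longest accepting path visits 3 useful states, giving maximum string length 2.
Counting accepting paths from p8 by length: 1 of length 0, 2 of length 2. Total 3.

3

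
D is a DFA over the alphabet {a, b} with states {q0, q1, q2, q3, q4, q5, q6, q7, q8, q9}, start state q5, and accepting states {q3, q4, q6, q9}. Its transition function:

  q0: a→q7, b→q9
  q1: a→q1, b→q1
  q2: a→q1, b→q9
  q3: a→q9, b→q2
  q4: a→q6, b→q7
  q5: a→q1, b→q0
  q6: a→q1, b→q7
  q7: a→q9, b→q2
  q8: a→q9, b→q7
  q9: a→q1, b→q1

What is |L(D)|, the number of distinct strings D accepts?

The useful subgraph on states {q0, q2, q5, q7, q9} is acyclic, so L(D) is finite; the longest accepting path visits 5 useful states, giving maximum string length 4.
Counting accepting paths from q5 by length: 1 of length 2, 1 of length 3, 1 of length 4. Total 3.

3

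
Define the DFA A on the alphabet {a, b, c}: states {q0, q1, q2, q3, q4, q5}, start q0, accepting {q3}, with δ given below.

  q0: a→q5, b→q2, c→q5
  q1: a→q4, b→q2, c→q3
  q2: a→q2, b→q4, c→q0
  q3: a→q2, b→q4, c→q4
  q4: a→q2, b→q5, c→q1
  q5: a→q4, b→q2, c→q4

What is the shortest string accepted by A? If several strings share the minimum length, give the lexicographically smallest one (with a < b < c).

aacc

A breadth-first search from q0 reaches an accepting state first via the path q0 → q5 → q4 → q1 → q3 on input aacc.
No string of length < 4 is accepted (BFS exhausts all shorter strings without reaching an accepting state), and aacc is the lexicographically least accepting string of length 4.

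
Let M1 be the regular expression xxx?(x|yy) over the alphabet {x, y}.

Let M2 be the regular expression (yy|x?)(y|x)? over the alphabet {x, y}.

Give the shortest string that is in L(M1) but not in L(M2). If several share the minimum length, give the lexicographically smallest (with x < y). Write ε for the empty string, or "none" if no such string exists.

The string xxx is accepted by M1 but not by M2.
No shorter string lies in the difference, and xxx is the lexicographically first length-3 string in L(M1) \ L(M2).

xxx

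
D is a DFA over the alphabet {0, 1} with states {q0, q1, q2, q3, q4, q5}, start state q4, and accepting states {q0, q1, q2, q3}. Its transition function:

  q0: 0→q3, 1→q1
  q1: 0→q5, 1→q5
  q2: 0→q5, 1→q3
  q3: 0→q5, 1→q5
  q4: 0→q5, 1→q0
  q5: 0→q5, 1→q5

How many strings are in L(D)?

3

The useful subgraph on states {q0, q1, q3, q4} is acyclic, so L(D) is finite; the longest accepting path visits 3 useful states, giving maximum string length 2.
Counting accepting paths from q4 by length: 1 of length 1, 2 of length 2. Total 3.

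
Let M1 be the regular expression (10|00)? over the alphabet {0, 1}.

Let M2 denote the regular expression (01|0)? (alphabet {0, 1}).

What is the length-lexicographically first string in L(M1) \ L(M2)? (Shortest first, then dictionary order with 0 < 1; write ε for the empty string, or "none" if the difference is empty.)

The string 00 is accepted by M1 but not by M2.
No shorter string lies in the difference, and 00 is the lexicographically first length-2 string in L(M1) \ L(M2).

00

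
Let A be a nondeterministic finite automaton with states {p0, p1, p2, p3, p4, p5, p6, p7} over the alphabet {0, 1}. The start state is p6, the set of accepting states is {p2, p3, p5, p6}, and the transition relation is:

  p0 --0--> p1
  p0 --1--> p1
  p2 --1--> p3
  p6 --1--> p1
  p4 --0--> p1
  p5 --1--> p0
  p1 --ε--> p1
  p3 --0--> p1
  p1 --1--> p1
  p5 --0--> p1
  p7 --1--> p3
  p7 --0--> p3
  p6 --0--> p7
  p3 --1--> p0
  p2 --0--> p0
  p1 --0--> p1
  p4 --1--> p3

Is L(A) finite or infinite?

finite

The useful states (reachable from p6 and able to reach an accepting state) are {p3, p6, p7}.
Restricted to these states the transition graph has no cycle, so every accepting path has bounded length and L is finite.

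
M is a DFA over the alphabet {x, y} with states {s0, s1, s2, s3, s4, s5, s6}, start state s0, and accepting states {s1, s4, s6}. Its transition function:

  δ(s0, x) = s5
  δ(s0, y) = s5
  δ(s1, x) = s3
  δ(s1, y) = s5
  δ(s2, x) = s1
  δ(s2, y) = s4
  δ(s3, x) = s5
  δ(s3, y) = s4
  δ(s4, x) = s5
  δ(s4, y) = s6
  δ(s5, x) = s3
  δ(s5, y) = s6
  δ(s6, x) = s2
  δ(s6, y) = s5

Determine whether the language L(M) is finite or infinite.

State s5 is reachable from the start and can reach an accepting state, and it lies on the cycle s5 → s3 → s4 → s5.
Traversing that cycle any number of times yields accepted strings of unbounded length, so the language is infinite.

infinite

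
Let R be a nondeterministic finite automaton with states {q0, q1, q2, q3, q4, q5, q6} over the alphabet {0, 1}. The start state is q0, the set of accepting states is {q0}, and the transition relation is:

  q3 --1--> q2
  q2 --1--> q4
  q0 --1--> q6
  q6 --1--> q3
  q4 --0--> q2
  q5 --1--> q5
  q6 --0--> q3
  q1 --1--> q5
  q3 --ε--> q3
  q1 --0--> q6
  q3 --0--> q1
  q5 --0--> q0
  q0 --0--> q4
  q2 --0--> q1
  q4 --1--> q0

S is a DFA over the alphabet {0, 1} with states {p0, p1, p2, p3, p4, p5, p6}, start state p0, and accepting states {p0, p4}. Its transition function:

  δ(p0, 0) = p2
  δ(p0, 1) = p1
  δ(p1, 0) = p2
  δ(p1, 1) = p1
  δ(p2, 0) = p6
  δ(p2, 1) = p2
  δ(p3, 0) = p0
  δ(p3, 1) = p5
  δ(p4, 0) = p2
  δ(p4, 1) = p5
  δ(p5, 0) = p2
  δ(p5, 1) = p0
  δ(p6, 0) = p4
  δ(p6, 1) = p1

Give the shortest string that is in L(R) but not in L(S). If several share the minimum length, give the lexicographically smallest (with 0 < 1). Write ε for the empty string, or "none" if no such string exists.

The string 01 is accepted by R but not by S.
No shorter string lies in the difference, and 01 is the lexicographically first length-2 string in L(R) \ L(S).

01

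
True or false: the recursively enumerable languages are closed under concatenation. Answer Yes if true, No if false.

Yes

Dovetail over all split points of the input and all step bounds t = 1, 2, …, simulating the recogniser for L₁ on the prefix and the recogniser for L₂ on the suffix for t steps; accept if for some split both accept.
So the recursively enumerable languages are closed under concatenation.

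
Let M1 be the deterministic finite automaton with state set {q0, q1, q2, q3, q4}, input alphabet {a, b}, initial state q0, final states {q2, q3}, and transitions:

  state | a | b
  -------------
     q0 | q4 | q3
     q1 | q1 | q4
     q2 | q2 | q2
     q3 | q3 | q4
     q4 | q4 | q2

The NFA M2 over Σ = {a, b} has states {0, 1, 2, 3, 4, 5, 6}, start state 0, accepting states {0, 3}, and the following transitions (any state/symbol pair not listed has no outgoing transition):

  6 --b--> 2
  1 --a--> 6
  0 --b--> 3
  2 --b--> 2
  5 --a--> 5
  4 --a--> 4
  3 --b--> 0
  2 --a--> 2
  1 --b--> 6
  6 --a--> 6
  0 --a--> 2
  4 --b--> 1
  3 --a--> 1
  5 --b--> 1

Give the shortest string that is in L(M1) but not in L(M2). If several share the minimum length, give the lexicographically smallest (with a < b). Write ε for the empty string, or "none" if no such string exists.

The string ab is accepted by M1 but not by M2.
No shorter string lies in the difference, and ab is the lexicographically first length-2 string in L(M1) \ L(M2).

ab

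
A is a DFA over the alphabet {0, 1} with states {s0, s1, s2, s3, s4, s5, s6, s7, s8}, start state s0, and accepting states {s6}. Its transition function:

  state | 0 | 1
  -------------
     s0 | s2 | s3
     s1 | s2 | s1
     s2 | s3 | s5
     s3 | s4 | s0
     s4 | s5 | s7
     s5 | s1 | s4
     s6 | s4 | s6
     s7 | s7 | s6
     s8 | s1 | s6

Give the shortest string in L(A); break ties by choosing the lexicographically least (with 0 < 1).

A breadth-first search from s0 reaches an accepting state first via the path s0 → s3 → s4 → s7 → s6 on input 1011.
No string of length < 4 is accepted (BFS exhausts all shorter strings without reaching an accepting state), and 1011 is the lexicographically least accepting string of length 4.

1011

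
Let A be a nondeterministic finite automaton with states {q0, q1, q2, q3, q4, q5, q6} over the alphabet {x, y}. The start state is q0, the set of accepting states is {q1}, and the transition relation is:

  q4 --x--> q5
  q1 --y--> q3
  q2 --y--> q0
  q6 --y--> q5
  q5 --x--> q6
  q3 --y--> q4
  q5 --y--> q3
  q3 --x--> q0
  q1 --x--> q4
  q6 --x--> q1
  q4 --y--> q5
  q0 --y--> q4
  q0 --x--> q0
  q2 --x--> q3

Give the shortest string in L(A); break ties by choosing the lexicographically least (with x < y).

A breadth-first search from q0 reaches an accepting state first via the path q0 → q4 → q5 → q6 → q1 on input yxxx.
No string of length < 4 is accepted (BFS exhausts all shorter strings without reaching an accepting state), and yxxx is the lexicographically least accepting string of length 4.

yxxx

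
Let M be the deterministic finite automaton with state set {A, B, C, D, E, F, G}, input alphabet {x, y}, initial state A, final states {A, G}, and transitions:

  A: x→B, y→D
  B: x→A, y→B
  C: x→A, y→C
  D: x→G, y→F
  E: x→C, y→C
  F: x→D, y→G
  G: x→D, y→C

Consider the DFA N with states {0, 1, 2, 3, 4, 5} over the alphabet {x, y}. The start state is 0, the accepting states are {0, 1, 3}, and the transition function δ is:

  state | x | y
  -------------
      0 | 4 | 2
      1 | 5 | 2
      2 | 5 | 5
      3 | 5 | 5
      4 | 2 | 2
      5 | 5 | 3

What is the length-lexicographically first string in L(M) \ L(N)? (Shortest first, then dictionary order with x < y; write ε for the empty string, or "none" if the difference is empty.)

xx

The string xx is accepted by M but not by N.
No shorter string lies in the difference, and xx is the lexicographically first length-2 string in L(M) \ L(N).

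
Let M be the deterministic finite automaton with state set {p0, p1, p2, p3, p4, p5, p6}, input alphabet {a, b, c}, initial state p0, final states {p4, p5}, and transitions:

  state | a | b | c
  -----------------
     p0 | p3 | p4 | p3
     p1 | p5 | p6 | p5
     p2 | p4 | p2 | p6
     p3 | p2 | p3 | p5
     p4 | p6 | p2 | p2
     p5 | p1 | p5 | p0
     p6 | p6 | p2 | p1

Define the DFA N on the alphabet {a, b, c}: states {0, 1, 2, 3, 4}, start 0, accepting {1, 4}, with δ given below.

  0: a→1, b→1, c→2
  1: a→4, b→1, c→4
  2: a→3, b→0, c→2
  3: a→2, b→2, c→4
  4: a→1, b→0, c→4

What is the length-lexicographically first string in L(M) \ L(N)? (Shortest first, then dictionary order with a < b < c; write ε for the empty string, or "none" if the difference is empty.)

cc

The string cc is accepted by M but not by N.
No shorter string lies in the difference, and cc is the lexicographically first length-2 string in L(M) \ L(N).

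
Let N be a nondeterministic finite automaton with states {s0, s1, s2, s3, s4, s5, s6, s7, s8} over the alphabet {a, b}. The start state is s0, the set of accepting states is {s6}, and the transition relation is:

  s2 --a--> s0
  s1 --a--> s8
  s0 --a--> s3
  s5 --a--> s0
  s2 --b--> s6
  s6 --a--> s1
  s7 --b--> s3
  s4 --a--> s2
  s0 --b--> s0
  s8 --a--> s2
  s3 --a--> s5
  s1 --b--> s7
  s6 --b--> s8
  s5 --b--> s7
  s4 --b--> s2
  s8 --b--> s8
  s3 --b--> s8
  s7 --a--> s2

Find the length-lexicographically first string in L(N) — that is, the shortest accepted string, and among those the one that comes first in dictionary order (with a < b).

A breadth-first search from s0 reaches an accepting state first via the path s0 → s3 → s8 → s2 → s6 on input abab.
No string of length < 4 is accepted (BFS exhausts all shorter strings without reaching an accepting state), and abab is the lexicographically least accepting string of length 4.

abab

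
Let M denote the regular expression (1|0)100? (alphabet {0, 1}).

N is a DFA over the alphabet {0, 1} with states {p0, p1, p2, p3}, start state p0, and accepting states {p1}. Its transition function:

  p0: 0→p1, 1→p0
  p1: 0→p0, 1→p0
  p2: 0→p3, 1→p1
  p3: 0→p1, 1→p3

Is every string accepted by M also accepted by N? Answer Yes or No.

No

The string 0100 is in L(M) but not in L(N).
So L(M) ⊄ L(N).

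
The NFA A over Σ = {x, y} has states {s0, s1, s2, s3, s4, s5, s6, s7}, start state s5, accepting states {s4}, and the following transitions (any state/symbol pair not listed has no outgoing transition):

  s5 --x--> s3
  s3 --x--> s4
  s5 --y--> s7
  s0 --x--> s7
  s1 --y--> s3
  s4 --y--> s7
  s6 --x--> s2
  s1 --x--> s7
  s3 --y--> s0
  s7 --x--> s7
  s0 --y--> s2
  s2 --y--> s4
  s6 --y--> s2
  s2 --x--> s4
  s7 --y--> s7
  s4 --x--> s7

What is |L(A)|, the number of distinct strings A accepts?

3

The useful subgraph on states {s0, s2, s3, s4, s5} is acyclic, so L(A) is finite; the longest accepting path visits 5 useful states, giving maximum string length 4.
Counting accepting paths from s5 by length: 1 of length 2, 2 of length 4. Total 3.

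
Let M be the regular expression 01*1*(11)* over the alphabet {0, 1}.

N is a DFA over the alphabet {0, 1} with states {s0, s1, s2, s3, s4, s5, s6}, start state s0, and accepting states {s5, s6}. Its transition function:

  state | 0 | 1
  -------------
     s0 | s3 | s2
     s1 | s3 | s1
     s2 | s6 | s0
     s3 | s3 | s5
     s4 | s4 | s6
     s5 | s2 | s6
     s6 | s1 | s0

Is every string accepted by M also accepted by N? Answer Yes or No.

The string 0 is in L(M) but not in L(N).
So L(M) ⊄ L(N).

No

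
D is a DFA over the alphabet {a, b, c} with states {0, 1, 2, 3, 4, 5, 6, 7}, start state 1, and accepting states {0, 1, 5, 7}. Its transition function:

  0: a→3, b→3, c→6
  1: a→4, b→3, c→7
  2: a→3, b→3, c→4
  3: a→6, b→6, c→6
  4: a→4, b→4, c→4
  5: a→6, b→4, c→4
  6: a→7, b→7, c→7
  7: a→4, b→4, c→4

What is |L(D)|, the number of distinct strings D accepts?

11

The useful subgraph on states {1, 3, 6, 7} is acyclic, so L(D) is finite; the longest accepting path visits 4 useful states, giving maximum string length 3.
Counting accepting paths from 1 by length: 1 of length 0, 1 of length 1, 9 of length 3. Total 11.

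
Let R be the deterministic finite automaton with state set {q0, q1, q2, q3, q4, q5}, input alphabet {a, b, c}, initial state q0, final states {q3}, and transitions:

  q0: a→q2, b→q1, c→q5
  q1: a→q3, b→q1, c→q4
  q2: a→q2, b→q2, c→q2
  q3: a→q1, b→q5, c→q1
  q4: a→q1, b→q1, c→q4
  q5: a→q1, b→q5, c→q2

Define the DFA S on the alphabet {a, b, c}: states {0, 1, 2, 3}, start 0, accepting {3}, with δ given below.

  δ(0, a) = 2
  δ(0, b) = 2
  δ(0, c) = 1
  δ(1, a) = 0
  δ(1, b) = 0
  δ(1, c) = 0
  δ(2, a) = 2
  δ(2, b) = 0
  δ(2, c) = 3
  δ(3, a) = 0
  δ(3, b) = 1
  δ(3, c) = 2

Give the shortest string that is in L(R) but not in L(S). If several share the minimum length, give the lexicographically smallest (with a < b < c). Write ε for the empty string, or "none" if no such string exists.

The string ba is accepted by R but not by S.
No shorter string lies in the difference, and ba is the lexicographically first length-2 string in L(R) \ L(S).

ba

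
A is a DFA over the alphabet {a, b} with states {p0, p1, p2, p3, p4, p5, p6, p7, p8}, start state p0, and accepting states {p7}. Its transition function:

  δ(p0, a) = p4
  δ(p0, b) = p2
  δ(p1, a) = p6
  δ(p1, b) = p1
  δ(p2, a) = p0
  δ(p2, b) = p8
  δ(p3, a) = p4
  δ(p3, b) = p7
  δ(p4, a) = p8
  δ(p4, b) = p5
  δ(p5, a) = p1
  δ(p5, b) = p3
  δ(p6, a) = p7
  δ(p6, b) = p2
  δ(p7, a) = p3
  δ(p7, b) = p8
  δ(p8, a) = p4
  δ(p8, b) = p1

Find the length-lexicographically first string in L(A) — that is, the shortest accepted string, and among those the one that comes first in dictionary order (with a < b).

A breadth-first search from p0 reaches an accepting state first via the path p0 → p4 → p5 → p3 → p7 on input abbb.
No string of length < 4 is accepted (BFS exhausts all shorter strings without reaching an accepting state), and abbb is the lexicographically least accepting string of length 4.

abbb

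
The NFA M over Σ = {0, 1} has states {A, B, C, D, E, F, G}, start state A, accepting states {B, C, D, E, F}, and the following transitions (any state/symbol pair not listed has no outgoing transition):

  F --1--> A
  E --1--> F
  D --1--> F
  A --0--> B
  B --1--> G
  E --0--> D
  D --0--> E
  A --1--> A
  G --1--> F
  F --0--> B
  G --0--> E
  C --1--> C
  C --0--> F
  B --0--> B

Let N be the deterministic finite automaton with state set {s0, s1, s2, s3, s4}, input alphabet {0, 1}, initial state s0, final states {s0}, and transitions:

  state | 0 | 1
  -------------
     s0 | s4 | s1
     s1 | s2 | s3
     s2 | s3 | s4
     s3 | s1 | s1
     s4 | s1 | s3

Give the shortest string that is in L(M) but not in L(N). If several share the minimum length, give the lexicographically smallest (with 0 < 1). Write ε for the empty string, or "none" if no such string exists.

The string 0 is accepted by M but not by N.
No shorter string lies in the difference, and 0 is the lexicographically first length-1 string in L(M) \ L(N).

0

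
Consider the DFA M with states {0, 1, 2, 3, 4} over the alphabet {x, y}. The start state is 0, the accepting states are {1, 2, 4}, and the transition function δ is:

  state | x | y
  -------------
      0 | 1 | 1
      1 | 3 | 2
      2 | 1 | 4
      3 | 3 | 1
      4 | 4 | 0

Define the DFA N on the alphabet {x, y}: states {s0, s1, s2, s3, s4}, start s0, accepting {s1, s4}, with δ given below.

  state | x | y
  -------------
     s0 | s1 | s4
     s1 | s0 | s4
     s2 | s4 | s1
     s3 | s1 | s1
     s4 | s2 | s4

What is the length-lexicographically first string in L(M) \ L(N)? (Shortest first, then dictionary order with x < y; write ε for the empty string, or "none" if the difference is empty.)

The string xyx is accepted by M but not by N.
No shorter string lies in the difference, and xyx is the lexicographically first length-3 string in L(M) \ L(N).

xyx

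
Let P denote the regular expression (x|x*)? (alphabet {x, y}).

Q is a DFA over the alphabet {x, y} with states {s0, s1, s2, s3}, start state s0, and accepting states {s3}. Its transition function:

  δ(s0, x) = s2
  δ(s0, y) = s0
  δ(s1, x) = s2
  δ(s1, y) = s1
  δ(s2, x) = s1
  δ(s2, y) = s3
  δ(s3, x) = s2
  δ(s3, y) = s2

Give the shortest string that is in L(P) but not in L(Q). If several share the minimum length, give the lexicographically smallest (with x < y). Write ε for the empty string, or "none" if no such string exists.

ε

The empty string ε is accepted by P but not by Q.
Since ε is the unique shortest string, it is the required witness.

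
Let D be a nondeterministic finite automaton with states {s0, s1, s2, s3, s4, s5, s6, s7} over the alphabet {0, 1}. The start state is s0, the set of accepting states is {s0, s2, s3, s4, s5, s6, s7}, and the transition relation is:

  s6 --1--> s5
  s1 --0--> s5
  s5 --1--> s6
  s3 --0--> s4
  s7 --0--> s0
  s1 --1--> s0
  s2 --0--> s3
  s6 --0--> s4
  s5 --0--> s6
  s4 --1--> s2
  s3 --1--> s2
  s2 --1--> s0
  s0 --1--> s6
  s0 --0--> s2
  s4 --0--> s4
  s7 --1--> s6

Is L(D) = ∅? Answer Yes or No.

The empty string ε is accepted: the run s0 ends in the accepting state s0.
Since at least one string is accepted, L(D) is not empty.

No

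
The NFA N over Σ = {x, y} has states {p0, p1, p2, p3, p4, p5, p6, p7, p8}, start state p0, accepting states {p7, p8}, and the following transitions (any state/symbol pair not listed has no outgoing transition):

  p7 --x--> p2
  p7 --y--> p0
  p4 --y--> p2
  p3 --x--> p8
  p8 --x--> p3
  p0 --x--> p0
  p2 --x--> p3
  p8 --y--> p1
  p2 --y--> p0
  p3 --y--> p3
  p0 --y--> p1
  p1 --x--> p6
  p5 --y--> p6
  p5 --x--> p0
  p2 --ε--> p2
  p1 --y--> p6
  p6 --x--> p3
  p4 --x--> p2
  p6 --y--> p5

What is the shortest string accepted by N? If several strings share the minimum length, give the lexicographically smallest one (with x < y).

yxxx

A breadth-first search from p0 reaches an accepting state first via the path p0 → p1 → p6 → p3 → p8 on input yxxx.
No string of length < 4 is accepted (BFS exhausts all shorter strings without reaching an accepting state), and yxxx is the lexicographically least accepting string of length 4.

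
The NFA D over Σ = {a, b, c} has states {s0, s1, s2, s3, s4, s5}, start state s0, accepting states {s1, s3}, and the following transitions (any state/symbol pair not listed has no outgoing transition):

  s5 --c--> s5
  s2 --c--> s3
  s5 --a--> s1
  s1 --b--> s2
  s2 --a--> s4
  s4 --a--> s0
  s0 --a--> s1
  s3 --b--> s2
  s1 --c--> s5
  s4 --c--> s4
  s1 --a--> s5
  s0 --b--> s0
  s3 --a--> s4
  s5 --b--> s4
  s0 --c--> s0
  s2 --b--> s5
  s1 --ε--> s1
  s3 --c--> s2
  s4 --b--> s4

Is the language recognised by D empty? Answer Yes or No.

No

The string a is accepted: the run s0 → s1 ends in the accepting state s1.
Since at least one string is accepted, L(D) is not empty.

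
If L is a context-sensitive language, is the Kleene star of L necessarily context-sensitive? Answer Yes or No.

Yes

An LBA guesses a factorisation of the input into blocks (marking block boundaries on a second track) and verifies each block with the LBA for L; this uses no space beyond the input, so L* is context-sensitive.
So the context-sensitive languages are closed under Kleene star.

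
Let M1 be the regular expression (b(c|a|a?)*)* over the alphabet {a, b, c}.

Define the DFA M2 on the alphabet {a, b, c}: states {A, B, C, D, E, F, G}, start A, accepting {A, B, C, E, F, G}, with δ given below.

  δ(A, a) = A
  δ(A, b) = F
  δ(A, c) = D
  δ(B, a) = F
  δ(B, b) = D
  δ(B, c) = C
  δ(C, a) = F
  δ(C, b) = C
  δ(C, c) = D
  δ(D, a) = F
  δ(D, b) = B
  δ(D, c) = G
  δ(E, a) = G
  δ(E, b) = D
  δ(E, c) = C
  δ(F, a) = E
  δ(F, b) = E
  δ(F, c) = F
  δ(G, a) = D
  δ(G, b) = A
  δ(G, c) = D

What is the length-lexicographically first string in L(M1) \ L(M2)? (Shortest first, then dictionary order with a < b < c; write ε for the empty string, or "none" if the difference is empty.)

The string bab is accepted by M1 but not by M2.
No shorter string lies in the difference, and bab is the lexicographically first length-3 string in L(M1) \ L(M2).

bab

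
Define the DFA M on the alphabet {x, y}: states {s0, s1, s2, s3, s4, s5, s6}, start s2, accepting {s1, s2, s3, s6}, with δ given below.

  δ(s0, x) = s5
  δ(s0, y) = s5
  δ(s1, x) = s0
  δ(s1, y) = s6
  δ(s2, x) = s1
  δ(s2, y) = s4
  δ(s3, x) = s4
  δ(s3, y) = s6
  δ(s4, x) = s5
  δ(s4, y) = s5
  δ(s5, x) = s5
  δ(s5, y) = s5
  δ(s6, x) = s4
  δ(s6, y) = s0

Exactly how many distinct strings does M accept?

3

The useful subgraph on states {s1, s2, s6} is acyclic, so L(M) is finite; the longest accepting path visits 3 useful states, giving maximum string length 2.
Counting accepting paths from s2 by length: 1 of length 0, 1 of length 1, 1 of length 2. Total 3.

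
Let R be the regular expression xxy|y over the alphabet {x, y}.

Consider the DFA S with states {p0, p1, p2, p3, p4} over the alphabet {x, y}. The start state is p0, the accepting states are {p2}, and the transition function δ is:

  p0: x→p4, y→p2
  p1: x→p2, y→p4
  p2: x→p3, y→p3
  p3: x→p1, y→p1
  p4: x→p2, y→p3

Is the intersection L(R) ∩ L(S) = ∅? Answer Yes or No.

The string y is accepted by both R and S.
Hence L(R) ∩ L(S) ≠ ∅.

No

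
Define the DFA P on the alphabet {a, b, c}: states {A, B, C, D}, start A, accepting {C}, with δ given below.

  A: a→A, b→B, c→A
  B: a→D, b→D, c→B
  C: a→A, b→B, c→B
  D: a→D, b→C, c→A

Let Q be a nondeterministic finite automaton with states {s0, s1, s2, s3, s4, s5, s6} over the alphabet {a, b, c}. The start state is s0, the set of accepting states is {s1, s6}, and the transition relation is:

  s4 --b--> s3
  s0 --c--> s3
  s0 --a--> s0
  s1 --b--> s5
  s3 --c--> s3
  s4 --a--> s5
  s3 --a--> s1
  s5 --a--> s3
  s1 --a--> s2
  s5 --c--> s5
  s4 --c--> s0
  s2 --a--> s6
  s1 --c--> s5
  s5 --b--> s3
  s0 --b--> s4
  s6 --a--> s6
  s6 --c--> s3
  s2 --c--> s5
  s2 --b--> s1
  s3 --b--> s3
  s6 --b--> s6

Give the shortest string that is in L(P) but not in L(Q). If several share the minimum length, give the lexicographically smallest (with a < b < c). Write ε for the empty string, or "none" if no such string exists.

bab

The string bab is accepted by P but not by Q.
No shorter string lies in the difference, and bab is the lexicographically first length-3 string in L(P) \ L(Q).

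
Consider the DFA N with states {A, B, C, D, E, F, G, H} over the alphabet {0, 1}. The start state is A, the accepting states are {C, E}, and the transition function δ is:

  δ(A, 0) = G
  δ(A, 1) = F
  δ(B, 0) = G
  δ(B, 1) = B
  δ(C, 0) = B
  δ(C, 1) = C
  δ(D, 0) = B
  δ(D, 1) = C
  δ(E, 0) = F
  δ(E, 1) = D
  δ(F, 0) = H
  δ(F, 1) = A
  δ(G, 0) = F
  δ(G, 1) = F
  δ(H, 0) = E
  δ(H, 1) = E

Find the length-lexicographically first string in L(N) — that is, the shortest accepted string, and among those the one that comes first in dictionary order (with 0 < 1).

100

A breadth-first search from A reaches an accepting state first via the path A → F → H → E on input 100.
No string of length < 3 is accepted (BFS exhausts all shorter strings without reaching an accepting state), and 100 is the lexicographically least accepting string of length 3.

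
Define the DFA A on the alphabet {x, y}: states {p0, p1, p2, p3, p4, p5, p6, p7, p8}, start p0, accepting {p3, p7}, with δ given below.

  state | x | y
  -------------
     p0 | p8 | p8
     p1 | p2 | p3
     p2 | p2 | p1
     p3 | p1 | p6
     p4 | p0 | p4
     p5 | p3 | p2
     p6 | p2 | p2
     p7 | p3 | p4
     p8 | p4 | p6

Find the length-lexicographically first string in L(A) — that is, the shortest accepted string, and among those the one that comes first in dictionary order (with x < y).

A breadth-first search from p0 reaches an accepting state first via the path p0 → p8 → p6 → p2 → p1 → p3 on input xyxyy.
No string of length < 5 is accepted (BFS exhausts all shorter strings without reaching an accepting state), and xyxyy is the lexicographically least accepting string of length 5.

xyxyy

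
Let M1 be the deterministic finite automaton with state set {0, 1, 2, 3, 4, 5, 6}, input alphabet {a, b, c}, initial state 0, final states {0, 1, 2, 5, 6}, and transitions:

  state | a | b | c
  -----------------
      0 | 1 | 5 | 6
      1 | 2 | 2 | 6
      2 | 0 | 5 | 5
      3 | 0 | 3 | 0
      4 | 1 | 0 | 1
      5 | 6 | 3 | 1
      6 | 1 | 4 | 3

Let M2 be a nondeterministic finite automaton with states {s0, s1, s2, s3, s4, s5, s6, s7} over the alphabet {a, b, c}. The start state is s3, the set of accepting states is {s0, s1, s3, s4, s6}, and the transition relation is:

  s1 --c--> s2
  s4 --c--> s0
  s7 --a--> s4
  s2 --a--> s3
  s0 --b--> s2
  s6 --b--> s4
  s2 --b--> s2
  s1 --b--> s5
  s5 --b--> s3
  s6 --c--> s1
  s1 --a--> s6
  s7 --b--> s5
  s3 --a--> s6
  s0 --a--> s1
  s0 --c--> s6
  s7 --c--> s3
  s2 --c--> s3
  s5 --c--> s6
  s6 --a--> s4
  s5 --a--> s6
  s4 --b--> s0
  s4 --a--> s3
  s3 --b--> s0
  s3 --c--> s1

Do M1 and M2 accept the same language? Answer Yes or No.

Yes

Exploring the product automaton M1 × M2 from the start pair (0, s3), following both machines on each input symbol, reaches 7 state pairs: (0, s3), (1, s6), (5, s0), (6, s1), (2, s4), (3, s2), (4, s5).
M1 accepts in {0, 1, 2, 5, 6} and M2 accepts in {s0, s1, s3, s4, s6}. In every reachable pair the two components are either both accepting — (0, s3), (1, s6), (5, s0), (6, s1), (2, s4) — or both non-accepting, so no string is accepted by exactly one of the machines: L(M1) \ L(M2) and L(M2) \ L(M1) are both empty.
Hence every string is accepted by M1 iff it is accepted by M2, and the two languages coincide.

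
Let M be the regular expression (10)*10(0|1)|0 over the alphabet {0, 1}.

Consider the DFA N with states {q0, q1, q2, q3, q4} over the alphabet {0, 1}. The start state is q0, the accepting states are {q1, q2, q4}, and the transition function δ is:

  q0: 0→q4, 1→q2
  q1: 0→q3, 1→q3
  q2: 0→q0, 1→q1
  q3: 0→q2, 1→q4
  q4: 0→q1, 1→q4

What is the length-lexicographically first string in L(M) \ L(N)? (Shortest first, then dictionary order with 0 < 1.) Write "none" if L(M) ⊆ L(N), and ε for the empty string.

Converting the expression M to a DFA (subset construction, then merging equivalent states) gives the minimal DFA with states {m0, m1, m2, m3, m4, m5}, start state m0, accepting states {m1, m5} and transitions m0: 0→m1, 1→m2; m1: 0→m3, 1→m3; m2: 0→m4, 1→m3; m3: 0→m3, 1→m3; m4: 0→m1, 1→m5; m5: 0→m4, 1→m3.
Exploring the product automaton M × N from the start pair (m0, q0), following both machines on each input symbol, reaches 10 state pairs: (m0, q0), (m1, q4), (m2, q2), (m3, q1), (m3, q4), (m4, q0), (m3, q3), (m5, q2), (m3, q2), (m3, q0).
M accepts in {m1, m5} and N accepts in {q1, q2, q4}. The reachable pairs whose M-component is accepting are (m1, q4), (m5, q2); in each of them the N-component is accepting too, so the product for L(M) \ L(N) (M-component accepting, N-component rejecting) has no reachable accepting pair and the difference is empty.
So every string accepted by M is also accepted by N: L(M) \ L(N) = ∅ and there is no such string.

none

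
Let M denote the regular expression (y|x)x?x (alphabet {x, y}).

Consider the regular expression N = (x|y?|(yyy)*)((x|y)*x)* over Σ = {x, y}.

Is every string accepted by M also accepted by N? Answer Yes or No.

Converting the expression M to a DFA (subset construction, then merging equivalent states) gives the minimal DFA with states {m0, m1, m2, m3, m4}, start state m0, accepting states {m2, m4} and transitions m0: x→m1, y→m1; m1: x→m2, y→m3; m2: x→m4, y→m3; m3: x→m3, y→m3; m4: x→m3, y→m3.
Converting the expression N to a DFA (subset construction, then merging equivalent states) gives the minimal DFA with states {n0, n1, n2, n3, n4, n5, n6}, start state n0, accepting states {n0, n1, n2, n5} and transitions n0: x→n1, y→n2; n1: x→n1, y→n3; n2: x→n1, y→n4; n3: x→n1, y→n3; n4: x→n1, y→n5; n5: x→n1, y→n6; n6: x→n1, y→n4.
Exploring the product automaton M × N from the start pair (m0, n0), following both machines on each input symbol, reaches 10 state pairs: (m0, n0), (m1, n1), (m1, n2), (m2, n1), (m3, n3), (m3, n4), (m4, n1), (m3, n1), (m3, n5), (m3, n6).
M accepts in {m2, m4} and N accepts in {n0, n1, n2, n5}. The reachable pairs whose M-component is accepting are (m2, n1), (m4, n1); in each of them the N-component is accepting too, so the product for L(M) \ L(N) (M-component accepting, N-component rejecting) has no reachable accepting pair and the difference is empty.
Hence every string in L(M) is also in L(N).

Yes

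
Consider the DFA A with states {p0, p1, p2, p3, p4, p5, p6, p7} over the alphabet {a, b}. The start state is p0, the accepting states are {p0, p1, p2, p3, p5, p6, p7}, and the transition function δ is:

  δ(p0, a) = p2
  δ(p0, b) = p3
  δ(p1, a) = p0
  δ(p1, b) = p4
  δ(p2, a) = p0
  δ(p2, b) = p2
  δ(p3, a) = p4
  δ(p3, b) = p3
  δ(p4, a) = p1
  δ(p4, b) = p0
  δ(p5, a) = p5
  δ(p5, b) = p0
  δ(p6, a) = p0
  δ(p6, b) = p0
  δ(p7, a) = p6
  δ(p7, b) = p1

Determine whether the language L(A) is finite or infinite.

State p0 is reachable from the start and can reach an accepting state, and it lies on the cycle p0 → p2 → p0.
Traversing that cycle any number of times yields accepted strings of unbounded length, so the language is infinite.

infinite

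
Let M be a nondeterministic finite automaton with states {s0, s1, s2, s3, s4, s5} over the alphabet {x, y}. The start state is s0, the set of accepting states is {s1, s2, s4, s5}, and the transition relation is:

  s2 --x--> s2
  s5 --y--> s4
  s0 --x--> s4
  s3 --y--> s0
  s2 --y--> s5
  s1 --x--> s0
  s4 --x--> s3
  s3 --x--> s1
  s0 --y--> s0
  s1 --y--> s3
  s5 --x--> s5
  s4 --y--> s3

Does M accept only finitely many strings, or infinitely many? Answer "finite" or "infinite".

infinite

State s0 is reachable from the start and can reach an accepting state, and it lies on the cycle s0 → s0.
Traversing that cycle any number of times yields accepted strings of unbounded length, so the language is infinite.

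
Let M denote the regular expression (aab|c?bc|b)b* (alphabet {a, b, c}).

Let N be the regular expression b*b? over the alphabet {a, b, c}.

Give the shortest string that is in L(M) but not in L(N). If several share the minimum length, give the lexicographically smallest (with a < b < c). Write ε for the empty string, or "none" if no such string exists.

The string bc is accepted by M but not by N.
No shorter string lies in the difference, and bc is the lexicographically first length-2 string in L(M) \ L(N).

bc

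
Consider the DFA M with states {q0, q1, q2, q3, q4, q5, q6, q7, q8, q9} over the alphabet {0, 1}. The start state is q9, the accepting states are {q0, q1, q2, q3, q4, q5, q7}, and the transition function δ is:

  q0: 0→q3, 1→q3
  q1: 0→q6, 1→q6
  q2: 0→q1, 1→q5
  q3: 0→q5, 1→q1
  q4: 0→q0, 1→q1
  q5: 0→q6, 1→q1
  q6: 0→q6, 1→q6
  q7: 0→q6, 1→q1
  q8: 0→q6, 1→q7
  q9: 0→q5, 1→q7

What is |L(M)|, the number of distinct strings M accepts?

4

The useful subgraph on states {q1, q5, q7, q9} is acyclic, so L(M) is finite; the longest accepting path visits 3 useful states, giving maximum string length 2.
Counting accepting paths from q9 by length: 2 of length 1, 2 of length 2. Total 4.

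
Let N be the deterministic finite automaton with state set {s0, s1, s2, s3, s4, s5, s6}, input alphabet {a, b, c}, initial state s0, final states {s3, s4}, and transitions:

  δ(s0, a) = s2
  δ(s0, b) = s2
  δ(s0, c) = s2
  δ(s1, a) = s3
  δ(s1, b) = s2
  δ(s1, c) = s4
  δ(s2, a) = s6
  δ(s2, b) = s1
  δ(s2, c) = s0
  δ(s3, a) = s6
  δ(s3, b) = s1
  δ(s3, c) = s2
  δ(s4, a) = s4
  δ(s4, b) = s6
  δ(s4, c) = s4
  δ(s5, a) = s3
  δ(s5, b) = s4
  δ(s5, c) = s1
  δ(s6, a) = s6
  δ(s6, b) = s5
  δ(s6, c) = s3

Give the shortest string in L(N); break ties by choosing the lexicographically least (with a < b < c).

aac

A breadth-first search from s0 reaches an accepting state first via the path s0 → s2 → s6 → s3 on input aac.
No string of length < 3 is accepted (BFS exhausts all shorter strings without reaching an accepting state), and aac is the lexicographically least accepting string of length 3.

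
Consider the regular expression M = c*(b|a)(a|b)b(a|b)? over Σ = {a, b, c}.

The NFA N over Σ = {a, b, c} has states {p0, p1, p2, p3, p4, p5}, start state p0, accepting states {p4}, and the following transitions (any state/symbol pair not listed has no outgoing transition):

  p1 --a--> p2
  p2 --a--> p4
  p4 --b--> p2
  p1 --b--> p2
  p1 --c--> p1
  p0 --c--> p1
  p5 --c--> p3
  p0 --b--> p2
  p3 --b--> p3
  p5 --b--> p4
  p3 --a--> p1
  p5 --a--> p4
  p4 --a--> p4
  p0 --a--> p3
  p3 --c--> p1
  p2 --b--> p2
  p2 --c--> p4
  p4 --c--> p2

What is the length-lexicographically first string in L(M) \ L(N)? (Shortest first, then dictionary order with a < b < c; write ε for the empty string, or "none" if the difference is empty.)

The string aab is accepted by M but not by N.
No shorter string lies in the difference, and aab is the lexicographically first length-3 string in L(M) \ L(N).

aab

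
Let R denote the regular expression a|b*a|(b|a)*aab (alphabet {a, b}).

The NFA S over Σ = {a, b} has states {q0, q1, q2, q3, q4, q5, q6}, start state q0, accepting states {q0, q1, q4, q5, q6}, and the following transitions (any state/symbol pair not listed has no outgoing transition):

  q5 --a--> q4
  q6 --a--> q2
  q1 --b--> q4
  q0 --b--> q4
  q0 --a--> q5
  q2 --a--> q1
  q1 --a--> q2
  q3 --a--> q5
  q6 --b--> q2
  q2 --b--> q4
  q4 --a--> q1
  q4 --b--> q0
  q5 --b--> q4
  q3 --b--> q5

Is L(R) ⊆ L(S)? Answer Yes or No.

Yes

Converting the expression R to a DFA (subset construction, then merging equivalent states) gives the minimal DFA with states {r0, r1, r2, r3, r4, r5}, start state r0, accepting states {r1, r4} and transitions r0: a→r1, b→r0; r1: a→r2, b→r3; r2: a→r2, b→r4; r3: a→r5, b→r3; r4: a→r5, b→r3; r5: a→r2, b→r3.
Exploring the product automaton R × S from the start pair (r0, q0), following both machines on each input symbol, reaches 13 state pairs: (r0, q0), (r1, q5), (r0, q4), (r2, q4), (r3, q4), (r1, q1), (r2, q1), (r4, q0), (r5, q1), (r3, q0), (r2, q2), (r4, q4), (r5, q5).
R accepts in {r1, r4} and S accepts in {q0, q1, q4, q5, q6}. The reachable pairs whose R-component is accepting are (r1, q5), (r1, q1), (r4, q0), (r4, q4); in each of them the S-component is accepting too, so the product for L(R) \ L(S) (R-component accepting, S-component rejecting) has no reachable accepting pair and the difference is empty.
Hence every string in L(R) is also in L(S).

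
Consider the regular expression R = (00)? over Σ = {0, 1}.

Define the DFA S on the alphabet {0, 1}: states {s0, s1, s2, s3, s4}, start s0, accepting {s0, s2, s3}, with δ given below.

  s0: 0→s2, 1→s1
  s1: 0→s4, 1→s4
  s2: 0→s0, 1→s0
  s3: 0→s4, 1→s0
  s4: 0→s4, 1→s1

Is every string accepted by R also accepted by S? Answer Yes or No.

Converting the expression R to a DFA (subset construction, then merging equivalent states) gives the minimal DFA with states {r0, r1, r2, r3}, start state r0, accepting states {r0, r3} and transitions r0: 0→r1, 1→r2; r1: 0→r3, 1→r2; r2: 0→r2, 1→r2; r3: 0→r2, 1→r2.
Exploring the product automaton R × S from the start pair (r0, s0), following both machines on each input symbol, reaches 7 state pairs: (r0, s0), (r1, s2), (r2, s1), (r3, s0), (r2, s0), (r2, s4), (r2, s2).
R accepts in {r0, r3} and S accepts in {s0, s2, s3}. The reachable pairs whose R-component is accepting are (r0, s0), (r3, s0); in each of them the S-component is accepting too, so the product for L(R) \ L(S) (R-component accepting, S-component rejecting) has no reachable accepting pair and the difference is empty.
Hence every string in L(R) is also in L(S).

Yes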